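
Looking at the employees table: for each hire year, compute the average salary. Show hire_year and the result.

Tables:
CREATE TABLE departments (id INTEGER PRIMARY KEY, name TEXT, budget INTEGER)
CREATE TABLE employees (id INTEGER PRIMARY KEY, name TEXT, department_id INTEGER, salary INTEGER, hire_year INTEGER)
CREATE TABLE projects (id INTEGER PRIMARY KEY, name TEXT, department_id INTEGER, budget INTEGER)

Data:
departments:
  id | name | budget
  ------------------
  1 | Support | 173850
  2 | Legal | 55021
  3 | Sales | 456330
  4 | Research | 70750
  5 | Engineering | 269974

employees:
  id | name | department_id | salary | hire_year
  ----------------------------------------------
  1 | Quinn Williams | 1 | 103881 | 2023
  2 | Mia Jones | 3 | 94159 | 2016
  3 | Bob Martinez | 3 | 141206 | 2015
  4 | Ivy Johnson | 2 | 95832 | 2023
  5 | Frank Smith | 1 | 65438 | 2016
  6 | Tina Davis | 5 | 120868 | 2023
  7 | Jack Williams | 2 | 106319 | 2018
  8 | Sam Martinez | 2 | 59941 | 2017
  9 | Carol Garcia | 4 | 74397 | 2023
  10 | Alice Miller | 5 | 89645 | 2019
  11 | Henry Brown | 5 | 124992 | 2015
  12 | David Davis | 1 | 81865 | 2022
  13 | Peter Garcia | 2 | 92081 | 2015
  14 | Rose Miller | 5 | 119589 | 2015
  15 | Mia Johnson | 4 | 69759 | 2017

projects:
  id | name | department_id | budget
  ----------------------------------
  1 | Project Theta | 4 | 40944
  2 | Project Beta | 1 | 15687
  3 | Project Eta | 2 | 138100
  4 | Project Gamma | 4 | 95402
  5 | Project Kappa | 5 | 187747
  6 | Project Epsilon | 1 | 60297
SELECT hire_year, AVG(salary) AS avg_salary FROM employees GROUP BY hire_year

Execution result:
hire_year | avg_salary
2015 | 119467.00
2016 | 79798.50
2017 | 64850.00
2018 | 106319.00
2019 | 89645.00
2022 | 81865.00
2023 | 98744.50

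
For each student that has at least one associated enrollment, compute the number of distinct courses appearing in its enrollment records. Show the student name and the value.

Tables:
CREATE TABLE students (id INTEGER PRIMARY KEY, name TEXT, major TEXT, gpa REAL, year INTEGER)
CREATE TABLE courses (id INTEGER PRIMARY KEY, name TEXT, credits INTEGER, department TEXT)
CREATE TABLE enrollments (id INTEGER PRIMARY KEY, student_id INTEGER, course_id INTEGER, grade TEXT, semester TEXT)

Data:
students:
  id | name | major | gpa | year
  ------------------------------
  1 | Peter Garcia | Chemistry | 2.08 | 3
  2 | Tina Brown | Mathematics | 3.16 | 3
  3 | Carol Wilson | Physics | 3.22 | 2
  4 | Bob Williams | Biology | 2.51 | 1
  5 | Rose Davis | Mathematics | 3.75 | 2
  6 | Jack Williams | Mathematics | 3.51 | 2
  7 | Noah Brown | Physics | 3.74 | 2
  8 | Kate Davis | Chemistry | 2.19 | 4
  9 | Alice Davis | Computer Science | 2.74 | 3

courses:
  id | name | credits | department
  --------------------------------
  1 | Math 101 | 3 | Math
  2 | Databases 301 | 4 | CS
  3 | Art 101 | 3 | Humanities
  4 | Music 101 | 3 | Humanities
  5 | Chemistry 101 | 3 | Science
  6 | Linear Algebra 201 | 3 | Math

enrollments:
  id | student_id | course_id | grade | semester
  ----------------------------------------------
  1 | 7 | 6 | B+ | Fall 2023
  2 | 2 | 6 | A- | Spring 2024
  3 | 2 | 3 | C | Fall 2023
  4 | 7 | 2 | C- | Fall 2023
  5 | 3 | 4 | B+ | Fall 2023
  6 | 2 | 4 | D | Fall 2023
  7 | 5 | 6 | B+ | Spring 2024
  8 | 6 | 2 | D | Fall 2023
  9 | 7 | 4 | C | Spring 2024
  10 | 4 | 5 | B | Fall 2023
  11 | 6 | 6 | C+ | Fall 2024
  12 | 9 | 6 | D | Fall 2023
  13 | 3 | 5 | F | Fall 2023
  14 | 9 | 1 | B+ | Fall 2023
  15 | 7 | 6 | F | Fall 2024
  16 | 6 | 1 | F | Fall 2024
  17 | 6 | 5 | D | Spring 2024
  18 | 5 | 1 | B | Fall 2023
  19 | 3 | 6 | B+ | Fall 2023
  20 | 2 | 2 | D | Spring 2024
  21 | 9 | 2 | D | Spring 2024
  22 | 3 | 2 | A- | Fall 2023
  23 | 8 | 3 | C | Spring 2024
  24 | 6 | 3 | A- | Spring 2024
SELECT p.name, COUNT(DISTINCT c.course_id) AS distinct_course_count FROM enrollments c JOIN students p ON c.student_id = p.id GROUP BY p.id, p.name

Execution result:
name | distinct_course_count
Tina Brown | 4
Carol Wilson | 4
Bob Williams | 1
Rose Davis | 2
Jack Williams | 5
Noah Brown | 3
Kate Davis | 1
Alice Davis | 3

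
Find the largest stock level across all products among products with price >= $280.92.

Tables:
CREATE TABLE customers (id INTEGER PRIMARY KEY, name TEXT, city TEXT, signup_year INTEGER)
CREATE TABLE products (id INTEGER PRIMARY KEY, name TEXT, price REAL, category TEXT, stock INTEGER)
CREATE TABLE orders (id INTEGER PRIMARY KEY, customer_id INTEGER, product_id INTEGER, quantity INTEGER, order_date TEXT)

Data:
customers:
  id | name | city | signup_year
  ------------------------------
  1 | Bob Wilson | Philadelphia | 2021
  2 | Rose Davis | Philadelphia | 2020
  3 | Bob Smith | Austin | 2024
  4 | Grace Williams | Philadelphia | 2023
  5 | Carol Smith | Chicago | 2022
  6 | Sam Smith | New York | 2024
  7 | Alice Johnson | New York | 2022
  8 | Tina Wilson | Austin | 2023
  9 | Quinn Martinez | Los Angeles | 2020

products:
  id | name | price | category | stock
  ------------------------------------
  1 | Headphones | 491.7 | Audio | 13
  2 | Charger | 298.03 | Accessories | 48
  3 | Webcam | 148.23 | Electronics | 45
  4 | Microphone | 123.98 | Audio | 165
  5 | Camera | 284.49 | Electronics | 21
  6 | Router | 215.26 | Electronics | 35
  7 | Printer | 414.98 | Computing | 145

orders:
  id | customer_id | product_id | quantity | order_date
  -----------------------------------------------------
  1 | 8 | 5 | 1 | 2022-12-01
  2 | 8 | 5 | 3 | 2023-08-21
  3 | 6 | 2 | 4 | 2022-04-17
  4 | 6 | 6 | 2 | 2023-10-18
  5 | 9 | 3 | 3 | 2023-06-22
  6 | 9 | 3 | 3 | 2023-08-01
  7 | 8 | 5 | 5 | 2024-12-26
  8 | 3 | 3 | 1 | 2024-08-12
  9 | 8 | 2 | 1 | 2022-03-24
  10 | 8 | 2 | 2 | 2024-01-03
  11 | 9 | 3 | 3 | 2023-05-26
SELECT MAX(stock) FROM products WHERE price >= 280.92

Execution result:
145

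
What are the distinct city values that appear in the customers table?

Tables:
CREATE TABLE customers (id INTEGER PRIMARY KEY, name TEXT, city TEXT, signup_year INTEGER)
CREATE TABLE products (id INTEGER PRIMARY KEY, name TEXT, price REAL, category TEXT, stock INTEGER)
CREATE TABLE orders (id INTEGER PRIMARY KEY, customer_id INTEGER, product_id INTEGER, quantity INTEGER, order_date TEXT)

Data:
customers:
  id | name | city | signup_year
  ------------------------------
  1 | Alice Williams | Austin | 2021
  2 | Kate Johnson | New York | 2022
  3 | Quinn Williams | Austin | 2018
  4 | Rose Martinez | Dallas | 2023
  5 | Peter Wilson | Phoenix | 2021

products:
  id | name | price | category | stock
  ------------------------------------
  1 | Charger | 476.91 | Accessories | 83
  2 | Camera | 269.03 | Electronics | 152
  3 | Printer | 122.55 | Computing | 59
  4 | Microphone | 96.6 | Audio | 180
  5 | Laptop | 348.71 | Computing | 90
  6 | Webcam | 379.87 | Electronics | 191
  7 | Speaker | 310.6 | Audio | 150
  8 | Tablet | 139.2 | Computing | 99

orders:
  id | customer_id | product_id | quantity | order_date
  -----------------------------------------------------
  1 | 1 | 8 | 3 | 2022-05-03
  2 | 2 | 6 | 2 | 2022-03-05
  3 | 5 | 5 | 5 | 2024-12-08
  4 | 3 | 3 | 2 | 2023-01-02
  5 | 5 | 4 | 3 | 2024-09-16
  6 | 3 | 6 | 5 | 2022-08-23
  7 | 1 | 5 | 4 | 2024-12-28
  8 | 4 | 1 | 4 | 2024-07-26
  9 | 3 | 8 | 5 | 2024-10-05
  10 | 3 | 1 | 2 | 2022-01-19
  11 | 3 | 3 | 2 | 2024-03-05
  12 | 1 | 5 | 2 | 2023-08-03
SELECT DISTINCT city FROM customers

Execution result:
city
Austin
New York
Dallas
Phoenix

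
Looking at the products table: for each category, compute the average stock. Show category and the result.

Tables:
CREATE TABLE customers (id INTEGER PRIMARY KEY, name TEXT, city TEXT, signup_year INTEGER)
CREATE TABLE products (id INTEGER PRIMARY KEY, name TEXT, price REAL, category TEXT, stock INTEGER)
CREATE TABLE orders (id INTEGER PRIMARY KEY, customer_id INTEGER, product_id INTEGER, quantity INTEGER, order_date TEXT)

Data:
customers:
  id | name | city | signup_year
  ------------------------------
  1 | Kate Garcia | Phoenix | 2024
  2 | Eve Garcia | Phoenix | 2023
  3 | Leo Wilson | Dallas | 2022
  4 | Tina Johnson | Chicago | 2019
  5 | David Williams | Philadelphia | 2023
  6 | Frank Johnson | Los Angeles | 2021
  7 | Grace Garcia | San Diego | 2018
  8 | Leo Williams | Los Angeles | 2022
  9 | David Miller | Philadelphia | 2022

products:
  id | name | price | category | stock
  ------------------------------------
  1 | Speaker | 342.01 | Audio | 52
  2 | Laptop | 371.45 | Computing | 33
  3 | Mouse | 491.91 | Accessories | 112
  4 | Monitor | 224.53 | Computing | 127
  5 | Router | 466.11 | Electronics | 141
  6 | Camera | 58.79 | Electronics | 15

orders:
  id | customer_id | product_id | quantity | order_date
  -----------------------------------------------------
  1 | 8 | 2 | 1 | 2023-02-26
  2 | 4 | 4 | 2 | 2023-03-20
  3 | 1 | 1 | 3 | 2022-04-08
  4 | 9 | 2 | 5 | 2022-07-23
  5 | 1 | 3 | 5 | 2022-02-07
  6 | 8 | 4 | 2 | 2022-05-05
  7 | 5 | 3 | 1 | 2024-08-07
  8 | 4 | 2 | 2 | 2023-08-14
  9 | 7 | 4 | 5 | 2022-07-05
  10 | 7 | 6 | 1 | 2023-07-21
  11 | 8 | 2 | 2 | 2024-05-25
SELECT category, AVG(stock) AS avg_stock FROM products GROUP BY category

Execution result:
category | avg_stock
Accessories | 112.00
Audio | 52.00
Computing | 80.00
Electronics | 78.00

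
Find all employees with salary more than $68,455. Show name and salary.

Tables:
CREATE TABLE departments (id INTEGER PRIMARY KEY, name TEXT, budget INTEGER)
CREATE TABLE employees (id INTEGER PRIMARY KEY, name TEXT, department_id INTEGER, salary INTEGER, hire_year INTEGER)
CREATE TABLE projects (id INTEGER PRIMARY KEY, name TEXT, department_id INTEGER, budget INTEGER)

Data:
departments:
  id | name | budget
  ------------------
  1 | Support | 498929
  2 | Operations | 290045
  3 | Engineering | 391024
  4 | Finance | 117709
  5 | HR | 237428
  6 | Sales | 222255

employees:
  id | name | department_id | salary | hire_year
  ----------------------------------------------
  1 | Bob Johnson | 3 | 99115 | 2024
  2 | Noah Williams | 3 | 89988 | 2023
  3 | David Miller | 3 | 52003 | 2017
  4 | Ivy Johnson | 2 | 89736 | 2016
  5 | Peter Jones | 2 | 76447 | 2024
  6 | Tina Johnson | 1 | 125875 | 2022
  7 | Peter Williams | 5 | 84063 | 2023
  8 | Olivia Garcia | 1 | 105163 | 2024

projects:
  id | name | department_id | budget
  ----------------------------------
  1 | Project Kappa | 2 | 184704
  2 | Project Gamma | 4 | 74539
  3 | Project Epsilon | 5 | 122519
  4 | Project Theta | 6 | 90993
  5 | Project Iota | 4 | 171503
SELECT name, salary FROM employees WHERE salary > 68455

Execution result:
name | salary
Bob Johnson | 99115
Noah Williams | 89988
Ivy Johnson | 89736
Peter Jones | 76447
Tina Johnson | 125875
Peter Williams | 84063
Olivia Garcia | 105163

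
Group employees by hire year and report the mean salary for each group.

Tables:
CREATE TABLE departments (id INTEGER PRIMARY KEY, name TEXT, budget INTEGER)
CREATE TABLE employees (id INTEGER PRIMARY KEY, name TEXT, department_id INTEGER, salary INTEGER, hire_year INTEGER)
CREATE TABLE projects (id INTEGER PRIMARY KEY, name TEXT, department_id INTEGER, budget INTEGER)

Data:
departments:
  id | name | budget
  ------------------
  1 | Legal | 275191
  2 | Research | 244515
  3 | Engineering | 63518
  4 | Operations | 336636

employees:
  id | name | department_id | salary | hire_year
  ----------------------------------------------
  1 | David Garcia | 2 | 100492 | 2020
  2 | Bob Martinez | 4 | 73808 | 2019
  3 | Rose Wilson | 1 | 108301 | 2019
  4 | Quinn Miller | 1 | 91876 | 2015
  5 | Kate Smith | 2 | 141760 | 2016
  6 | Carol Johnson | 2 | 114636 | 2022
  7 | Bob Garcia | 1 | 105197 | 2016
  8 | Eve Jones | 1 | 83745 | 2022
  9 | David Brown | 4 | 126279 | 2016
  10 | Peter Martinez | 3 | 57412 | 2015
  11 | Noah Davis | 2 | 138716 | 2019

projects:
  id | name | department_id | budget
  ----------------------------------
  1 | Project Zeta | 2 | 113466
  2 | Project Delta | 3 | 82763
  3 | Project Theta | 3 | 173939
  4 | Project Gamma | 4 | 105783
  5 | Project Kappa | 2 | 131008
SELECT hire_year, AVG(salary) AS avg_salary FROM employees GROUP BY hire_year

Execution result:
hire_year | avg_salary
2015 | 74644.00
2016 | 124412.00
2019 | 106941.67
2020 | 100492.00
2022 | 99190.50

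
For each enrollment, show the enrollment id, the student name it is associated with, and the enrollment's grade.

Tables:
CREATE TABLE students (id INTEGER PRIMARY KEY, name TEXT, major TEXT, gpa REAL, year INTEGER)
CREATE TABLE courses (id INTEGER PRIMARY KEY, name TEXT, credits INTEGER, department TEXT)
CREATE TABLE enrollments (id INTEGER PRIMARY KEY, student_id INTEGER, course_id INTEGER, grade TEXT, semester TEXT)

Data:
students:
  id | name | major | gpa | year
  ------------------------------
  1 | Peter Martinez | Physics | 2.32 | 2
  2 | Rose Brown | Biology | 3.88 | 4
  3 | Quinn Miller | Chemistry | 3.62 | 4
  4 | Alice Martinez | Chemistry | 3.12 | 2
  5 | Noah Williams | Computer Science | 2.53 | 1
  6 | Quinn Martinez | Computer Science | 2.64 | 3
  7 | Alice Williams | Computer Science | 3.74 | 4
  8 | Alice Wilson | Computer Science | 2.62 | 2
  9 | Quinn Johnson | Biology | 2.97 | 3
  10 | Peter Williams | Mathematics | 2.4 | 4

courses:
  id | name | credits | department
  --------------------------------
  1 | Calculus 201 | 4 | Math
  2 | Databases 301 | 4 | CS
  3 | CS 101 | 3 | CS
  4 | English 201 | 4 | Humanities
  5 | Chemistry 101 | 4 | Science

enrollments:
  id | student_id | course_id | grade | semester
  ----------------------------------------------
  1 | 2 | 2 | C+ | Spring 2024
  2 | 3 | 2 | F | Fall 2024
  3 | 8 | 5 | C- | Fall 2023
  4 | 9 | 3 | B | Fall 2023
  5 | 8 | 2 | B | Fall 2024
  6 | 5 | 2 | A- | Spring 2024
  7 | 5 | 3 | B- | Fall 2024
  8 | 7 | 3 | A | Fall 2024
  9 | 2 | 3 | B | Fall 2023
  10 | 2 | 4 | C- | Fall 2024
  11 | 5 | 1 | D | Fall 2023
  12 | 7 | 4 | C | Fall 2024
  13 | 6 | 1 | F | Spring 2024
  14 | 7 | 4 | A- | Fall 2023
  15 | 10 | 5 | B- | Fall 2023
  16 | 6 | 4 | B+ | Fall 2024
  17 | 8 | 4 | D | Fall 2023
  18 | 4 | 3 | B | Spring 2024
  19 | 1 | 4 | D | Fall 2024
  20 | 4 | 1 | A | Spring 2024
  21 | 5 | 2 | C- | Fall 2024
SELECT c.id, p.name AS student, c.grade FROM enrollments c JOIN students p ON c.student_id = p.id

Execution result:
id | student | grade
1 | Rose Brown | C+
2 | Quinn Miller | F
3 | Alice Wilson | C-
4 | Quinn Johnson | B
5 | Alice Wilson | B
6 | Noah Williams | A-
7 | Noah Williams | B-
8 | Alice Williams | A
9 | Rose Brown | B
10 | Rose Brown | C-
11 | Noah Williams | D
12 | Alice Williams | C
13 | Quinn Martinez | F
14 | Alice Williams | A-
15 | Peter Williams | B-
16 | Quinn Martinez | B+
17 | Alice Wilson | D
18 | Alice Martinez | B
19 | Peter Martinez | D
20 | Alice Martinez | A
21 | Noah Williams | C-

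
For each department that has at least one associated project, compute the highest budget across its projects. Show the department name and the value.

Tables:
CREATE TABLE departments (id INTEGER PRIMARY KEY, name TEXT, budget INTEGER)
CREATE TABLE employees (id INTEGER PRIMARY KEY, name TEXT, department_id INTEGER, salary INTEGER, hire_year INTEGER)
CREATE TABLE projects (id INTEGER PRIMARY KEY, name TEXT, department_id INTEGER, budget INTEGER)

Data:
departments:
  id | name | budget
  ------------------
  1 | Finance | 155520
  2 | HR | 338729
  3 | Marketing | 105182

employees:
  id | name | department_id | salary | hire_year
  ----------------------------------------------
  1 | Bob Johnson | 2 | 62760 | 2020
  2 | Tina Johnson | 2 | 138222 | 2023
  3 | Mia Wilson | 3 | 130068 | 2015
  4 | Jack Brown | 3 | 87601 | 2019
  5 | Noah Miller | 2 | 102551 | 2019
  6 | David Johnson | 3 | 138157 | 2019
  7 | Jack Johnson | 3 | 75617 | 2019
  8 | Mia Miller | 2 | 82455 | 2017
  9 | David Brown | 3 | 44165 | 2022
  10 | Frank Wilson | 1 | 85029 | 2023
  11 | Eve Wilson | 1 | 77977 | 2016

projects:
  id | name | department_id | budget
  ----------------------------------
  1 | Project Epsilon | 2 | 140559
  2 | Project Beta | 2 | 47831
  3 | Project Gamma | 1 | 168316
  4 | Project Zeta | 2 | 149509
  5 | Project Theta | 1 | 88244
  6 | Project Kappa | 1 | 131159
SELECT p.name, MAX(c.budget) AS max_budget FROM projects c JOIN departments p ON c.department_id = p.id GROUP BY p.id, p.name

Execution result:
name | max_budget
Finance | 168316
HR | 149509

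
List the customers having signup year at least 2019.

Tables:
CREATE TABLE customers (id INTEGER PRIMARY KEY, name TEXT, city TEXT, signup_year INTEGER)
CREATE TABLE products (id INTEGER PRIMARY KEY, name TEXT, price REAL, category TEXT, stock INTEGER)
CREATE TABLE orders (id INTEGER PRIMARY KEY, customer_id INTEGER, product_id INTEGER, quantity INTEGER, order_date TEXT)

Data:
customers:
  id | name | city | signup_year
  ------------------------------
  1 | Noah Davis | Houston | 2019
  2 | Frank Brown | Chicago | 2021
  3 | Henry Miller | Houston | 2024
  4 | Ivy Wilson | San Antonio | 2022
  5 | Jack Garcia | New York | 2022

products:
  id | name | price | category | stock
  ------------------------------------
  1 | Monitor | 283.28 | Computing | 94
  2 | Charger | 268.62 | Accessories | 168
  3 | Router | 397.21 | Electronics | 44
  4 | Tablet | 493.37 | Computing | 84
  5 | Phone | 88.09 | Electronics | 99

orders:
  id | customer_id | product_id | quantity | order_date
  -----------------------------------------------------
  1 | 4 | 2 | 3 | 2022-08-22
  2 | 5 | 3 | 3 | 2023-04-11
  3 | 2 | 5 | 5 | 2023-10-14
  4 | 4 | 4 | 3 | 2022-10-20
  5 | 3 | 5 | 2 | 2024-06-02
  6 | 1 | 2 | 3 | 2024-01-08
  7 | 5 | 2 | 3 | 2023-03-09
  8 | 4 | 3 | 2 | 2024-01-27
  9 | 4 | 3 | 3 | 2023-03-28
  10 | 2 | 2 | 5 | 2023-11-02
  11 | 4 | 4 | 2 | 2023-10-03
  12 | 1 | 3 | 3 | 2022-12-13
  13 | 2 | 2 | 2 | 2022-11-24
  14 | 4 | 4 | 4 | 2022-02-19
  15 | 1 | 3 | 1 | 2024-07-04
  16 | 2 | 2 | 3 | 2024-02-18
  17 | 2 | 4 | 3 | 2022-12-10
SELECT name, signup_year FROM customers WHERE signup_year >= 2019

Execution result:
name | signup_year
Noah Davis | 2019
Frank Brown | 2021
Henry Miller | 2024
Ivy Wilson | 2022
Jack Garcia | 2022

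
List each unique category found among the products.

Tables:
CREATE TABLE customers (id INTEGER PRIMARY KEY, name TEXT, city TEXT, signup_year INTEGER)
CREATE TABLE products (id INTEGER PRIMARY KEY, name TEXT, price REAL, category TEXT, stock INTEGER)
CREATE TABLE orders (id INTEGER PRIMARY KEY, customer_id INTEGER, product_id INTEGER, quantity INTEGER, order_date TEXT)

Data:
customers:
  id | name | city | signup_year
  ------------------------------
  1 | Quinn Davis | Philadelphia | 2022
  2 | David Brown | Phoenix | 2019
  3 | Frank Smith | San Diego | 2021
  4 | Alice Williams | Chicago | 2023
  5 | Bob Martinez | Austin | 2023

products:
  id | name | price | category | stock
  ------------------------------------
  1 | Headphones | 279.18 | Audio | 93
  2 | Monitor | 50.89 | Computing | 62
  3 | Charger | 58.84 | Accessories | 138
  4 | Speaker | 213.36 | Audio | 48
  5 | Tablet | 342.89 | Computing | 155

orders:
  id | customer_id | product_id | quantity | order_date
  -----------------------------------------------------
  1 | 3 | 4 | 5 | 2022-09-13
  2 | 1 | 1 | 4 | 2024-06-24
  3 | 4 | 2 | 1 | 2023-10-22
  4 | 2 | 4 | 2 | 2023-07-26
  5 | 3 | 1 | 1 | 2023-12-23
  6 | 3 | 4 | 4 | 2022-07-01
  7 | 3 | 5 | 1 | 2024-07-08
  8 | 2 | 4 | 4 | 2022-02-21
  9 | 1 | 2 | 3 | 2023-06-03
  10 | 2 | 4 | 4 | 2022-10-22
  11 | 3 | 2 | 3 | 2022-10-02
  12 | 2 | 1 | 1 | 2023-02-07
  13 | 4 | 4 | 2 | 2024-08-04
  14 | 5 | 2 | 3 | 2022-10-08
SELECT DISTINCT category FROM products

Execution result:
category
Audio
Computing
Accessories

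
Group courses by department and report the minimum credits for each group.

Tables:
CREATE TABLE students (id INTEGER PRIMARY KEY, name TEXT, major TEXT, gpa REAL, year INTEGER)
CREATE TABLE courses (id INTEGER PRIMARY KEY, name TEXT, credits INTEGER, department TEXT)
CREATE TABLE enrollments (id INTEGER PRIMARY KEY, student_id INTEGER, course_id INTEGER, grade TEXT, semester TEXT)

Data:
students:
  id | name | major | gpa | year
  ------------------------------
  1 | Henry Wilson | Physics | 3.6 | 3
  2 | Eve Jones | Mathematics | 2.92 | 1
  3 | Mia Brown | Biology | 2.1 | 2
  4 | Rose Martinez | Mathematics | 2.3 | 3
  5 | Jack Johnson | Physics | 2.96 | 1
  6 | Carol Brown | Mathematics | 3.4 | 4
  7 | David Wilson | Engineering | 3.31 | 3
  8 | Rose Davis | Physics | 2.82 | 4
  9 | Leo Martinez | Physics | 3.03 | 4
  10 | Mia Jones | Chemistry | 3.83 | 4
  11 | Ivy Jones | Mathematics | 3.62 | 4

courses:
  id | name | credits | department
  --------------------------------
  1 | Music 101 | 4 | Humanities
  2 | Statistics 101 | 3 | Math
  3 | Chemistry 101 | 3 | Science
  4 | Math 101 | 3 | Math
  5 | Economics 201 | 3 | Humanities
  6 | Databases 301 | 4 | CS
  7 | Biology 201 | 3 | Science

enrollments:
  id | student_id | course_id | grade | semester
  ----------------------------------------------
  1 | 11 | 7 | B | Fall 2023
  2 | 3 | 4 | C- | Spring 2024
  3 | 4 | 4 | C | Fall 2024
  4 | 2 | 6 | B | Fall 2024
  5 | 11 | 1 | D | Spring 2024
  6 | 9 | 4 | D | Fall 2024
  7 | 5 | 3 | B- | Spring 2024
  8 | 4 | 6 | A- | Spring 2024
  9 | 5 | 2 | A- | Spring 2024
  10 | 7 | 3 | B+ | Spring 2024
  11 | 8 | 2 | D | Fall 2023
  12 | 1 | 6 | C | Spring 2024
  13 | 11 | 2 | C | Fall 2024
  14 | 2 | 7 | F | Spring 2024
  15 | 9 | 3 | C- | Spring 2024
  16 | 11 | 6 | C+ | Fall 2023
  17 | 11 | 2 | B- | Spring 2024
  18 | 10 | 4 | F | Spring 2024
SELECT department, MIN(credits) AS min_credits FROM courses GROUP BY department

Execution result:
department | min_credits
CS | 4
Humanities | 3
Math | 3
Science | 3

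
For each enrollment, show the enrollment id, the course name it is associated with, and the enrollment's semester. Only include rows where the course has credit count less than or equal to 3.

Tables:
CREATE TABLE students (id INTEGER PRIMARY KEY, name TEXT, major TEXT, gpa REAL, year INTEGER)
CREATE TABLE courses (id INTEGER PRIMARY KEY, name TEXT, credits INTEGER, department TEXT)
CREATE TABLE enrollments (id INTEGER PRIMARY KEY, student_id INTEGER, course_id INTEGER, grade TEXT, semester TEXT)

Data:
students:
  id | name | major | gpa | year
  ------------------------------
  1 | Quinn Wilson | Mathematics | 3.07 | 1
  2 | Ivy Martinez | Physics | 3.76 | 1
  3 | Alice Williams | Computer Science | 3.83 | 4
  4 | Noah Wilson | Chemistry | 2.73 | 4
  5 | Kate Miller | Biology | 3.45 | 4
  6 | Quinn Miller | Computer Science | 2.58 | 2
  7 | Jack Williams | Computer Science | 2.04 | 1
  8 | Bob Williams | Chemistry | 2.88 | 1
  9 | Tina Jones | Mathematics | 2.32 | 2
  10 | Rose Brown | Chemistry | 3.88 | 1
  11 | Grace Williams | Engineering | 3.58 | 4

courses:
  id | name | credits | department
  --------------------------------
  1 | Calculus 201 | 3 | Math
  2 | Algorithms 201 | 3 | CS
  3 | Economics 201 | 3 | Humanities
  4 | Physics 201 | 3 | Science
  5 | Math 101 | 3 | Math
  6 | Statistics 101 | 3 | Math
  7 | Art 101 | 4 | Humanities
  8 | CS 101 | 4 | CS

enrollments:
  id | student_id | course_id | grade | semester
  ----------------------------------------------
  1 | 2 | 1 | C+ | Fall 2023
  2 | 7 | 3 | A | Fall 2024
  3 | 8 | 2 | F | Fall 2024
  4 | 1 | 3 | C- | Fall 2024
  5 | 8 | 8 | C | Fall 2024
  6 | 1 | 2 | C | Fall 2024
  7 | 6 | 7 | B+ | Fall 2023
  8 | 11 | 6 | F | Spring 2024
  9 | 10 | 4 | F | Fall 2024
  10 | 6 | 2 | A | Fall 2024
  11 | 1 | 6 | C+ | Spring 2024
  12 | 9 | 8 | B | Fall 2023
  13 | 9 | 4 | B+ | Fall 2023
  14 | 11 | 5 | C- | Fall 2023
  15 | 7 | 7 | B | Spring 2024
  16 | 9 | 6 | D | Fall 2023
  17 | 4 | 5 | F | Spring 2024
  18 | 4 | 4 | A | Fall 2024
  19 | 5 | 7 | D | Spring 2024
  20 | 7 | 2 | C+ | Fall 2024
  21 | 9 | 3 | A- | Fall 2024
SELECT c.id, p.name AS course, c.semester FROM enrollments c JOIN courses p ON c.course_id = p.id WHERE p.credits <= 3

Execution result:
id | course | semester
1 | Calculus 201 | Fall 2023
2 | Economics 201 | Fall 2024
3 | Algorithms 201 | Fall 2024
4 | Economics 201 | Fall 2024
6 | Algorithms 201 | Fall 2024
8 | Statistics 101 | Spring 2024
9 | Physics 201 | Fall 2024
10 | Algorithms 201 | Fall 2024
11 | Statistics 101 | Spring 2024
13 | Physics 201 | Fall 2023
14 | Math 101 | Fall 2023
16 | Statistics 101 | Fall 2023
17 | Math 101 | Spring 2024
18 | Physics 201 | Fall 2024
20 | Algorithms 201 | Fall 2024
21 | Economics 201 | Fall 2024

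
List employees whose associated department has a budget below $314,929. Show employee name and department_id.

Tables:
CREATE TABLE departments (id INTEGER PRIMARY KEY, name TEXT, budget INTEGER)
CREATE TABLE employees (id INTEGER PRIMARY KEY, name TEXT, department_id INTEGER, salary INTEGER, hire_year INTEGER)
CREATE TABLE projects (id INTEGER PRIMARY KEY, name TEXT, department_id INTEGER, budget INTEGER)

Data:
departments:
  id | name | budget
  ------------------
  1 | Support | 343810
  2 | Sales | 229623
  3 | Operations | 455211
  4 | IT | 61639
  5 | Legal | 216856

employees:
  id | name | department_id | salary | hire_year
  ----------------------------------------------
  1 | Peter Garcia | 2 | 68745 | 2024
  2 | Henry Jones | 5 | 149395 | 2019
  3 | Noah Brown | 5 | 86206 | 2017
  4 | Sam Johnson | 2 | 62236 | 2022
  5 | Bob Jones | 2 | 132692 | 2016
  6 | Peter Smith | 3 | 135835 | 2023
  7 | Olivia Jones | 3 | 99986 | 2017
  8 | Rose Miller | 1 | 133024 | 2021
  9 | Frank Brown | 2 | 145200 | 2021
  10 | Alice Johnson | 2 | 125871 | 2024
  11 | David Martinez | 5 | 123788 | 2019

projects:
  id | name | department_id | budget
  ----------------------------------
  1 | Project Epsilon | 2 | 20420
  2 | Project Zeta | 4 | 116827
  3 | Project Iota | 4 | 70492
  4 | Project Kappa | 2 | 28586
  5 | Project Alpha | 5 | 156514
SELECT name, department_id FROM employees WHERE department_id IN (SELECT id FROM departments WHERE budget < 314929)

Execution result:
name | department_id
Peter Garcia | 2
Henry Jones | 5
Noah Brown | 5
Sam Johnson | 2
Bob Jones | 2
Frank Brown | 2
Alice Johnson | 2
David Martinez | 5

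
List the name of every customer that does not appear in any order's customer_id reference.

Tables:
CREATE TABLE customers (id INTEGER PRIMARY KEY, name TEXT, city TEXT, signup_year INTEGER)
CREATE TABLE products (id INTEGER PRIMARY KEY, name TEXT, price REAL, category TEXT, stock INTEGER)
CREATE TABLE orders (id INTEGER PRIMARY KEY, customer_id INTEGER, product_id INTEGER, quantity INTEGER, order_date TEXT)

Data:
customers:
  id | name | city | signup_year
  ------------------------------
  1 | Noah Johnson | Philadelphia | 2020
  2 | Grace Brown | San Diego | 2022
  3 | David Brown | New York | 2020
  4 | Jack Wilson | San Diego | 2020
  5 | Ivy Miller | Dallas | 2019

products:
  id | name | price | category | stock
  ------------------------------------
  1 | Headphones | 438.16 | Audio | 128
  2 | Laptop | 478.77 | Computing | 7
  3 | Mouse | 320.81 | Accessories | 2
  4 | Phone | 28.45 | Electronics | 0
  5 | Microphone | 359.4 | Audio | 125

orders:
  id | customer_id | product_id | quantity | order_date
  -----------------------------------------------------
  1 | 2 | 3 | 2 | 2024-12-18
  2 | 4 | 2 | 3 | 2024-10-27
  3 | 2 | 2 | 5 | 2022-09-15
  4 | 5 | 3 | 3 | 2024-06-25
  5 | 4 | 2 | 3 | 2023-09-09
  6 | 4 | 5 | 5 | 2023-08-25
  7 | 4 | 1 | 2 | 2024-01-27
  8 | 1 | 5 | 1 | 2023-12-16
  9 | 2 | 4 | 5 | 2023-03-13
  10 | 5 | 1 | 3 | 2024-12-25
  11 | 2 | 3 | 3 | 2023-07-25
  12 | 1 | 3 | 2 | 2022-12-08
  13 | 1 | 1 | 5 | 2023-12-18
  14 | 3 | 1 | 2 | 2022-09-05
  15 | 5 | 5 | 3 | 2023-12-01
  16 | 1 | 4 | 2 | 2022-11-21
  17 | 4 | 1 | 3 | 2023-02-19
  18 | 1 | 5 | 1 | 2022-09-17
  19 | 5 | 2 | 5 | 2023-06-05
SELECT p.name FROM customers p LEFT JOIN orders c ON c.customer_id = p.id WHERE c.id IS NULL

Execution result:
(no rows)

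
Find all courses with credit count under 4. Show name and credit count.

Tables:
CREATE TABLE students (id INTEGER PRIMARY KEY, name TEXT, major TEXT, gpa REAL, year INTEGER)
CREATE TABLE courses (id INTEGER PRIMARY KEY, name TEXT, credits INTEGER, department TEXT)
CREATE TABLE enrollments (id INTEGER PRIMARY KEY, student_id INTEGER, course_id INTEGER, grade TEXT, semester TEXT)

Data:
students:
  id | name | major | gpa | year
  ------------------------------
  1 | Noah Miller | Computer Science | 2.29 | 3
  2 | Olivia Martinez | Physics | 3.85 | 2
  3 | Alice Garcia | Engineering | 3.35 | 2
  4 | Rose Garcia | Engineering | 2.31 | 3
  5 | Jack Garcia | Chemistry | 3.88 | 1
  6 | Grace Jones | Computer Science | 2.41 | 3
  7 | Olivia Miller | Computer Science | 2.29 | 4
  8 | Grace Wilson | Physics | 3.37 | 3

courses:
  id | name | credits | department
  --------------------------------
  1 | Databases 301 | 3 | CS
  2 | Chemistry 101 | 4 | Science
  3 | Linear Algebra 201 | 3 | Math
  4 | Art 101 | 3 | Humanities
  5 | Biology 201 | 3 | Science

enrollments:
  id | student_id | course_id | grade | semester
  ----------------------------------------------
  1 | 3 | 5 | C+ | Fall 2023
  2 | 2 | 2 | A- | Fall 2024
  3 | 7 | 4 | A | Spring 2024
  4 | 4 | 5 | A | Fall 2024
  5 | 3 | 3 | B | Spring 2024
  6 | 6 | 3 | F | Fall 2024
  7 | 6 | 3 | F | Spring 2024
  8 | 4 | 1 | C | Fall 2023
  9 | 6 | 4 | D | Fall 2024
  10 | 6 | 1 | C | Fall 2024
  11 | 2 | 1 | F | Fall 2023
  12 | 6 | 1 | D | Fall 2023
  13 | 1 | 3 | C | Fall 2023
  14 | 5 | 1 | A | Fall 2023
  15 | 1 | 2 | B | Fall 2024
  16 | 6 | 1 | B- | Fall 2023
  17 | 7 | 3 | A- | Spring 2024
SELECT name, credits FROM courses WHERE credits < 4

Execution result:
name | credits
Databases 301 | 3
Linear Algebra 201 | 3
Art 101 | 3
Biology 201 | 3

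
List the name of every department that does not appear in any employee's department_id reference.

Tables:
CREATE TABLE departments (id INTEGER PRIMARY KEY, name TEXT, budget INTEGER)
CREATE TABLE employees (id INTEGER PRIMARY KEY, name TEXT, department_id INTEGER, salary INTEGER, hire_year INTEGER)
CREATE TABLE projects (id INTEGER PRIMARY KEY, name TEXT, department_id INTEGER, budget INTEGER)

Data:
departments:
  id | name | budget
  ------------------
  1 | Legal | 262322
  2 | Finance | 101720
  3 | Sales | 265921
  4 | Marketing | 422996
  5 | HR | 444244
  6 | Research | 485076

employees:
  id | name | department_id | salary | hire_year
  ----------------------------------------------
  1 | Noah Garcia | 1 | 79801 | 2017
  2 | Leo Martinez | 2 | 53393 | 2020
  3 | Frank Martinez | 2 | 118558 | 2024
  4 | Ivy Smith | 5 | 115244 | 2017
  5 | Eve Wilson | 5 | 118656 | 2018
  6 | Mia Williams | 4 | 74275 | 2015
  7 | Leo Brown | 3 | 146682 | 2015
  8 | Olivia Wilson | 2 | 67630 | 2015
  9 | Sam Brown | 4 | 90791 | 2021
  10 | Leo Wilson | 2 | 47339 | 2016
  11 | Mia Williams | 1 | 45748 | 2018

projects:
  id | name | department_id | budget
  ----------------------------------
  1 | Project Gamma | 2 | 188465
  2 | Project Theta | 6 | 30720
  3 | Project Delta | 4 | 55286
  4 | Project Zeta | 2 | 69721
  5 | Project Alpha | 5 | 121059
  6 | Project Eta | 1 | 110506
SELECT p.name FROM departments p LEFT JOIN employees c ON c.department_id = p.id WHERE c.id IS NULL

Execution result:
Research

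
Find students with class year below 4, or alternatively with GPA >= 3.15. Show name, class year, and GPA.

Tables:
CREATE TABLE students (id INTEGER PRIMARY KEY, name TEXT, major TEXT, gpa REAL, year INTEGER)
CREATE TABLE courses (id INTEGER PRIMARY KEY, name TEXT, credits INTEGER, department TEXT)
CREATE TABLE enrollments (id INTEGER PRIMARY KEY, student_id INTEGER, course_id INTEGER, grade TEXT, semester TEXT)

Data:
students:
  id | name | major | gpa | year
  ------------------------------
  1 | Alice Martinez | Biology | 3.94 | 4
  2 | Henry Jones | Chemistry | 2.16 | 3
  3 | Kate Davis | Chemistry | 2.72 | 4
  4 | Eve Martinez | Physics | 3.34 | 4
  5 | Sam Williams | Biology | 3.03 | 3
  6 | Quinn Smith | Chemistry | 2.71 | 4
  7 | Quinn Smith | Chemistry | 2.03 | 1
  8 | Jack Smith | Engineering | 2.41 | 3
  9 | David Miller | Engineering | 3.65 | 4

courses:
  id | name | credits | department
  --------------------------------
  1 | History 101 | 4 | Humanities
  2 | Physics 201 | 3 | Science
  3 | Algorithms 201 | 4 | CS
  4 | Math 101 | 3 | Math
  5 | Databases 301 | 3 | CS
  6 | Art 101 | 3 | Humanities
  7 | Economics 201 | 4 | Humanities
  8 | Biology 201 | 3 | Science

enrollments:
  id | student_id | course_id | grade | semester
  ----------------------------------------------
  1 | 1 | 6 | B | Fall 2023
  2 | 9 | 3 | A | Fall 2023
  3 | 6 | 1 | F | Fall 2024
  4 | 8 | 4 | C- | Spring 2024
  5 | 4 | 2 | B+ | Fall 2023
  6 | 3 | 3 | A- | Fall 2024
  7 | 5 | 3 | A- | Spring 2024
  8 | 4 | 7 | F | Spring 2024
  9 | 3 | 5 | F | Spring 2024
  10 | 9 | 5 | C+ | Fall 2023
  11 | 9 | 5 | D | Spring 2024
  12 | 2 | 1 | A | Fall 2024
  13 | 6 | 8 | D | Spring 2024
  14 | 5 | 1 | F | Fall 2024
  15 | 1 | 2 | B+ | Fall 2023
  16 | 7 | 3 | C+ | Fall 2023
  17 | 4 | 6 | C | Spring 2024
SELECT name, year, gpa FROM students WHERE year < 4 OR gpa >= 3.15

Execution result:
name | year | gpa
Alice Martinez | 4 | 3.94
Henry Jones | 3 | 2.16
Eve Martinez | 4 | 3.34
Sam Williams | 3 | 3.03
Quinn Smith | 1 | 2.03
Jack Smith | 3 | 2.41
David Miller | 4 | 3.65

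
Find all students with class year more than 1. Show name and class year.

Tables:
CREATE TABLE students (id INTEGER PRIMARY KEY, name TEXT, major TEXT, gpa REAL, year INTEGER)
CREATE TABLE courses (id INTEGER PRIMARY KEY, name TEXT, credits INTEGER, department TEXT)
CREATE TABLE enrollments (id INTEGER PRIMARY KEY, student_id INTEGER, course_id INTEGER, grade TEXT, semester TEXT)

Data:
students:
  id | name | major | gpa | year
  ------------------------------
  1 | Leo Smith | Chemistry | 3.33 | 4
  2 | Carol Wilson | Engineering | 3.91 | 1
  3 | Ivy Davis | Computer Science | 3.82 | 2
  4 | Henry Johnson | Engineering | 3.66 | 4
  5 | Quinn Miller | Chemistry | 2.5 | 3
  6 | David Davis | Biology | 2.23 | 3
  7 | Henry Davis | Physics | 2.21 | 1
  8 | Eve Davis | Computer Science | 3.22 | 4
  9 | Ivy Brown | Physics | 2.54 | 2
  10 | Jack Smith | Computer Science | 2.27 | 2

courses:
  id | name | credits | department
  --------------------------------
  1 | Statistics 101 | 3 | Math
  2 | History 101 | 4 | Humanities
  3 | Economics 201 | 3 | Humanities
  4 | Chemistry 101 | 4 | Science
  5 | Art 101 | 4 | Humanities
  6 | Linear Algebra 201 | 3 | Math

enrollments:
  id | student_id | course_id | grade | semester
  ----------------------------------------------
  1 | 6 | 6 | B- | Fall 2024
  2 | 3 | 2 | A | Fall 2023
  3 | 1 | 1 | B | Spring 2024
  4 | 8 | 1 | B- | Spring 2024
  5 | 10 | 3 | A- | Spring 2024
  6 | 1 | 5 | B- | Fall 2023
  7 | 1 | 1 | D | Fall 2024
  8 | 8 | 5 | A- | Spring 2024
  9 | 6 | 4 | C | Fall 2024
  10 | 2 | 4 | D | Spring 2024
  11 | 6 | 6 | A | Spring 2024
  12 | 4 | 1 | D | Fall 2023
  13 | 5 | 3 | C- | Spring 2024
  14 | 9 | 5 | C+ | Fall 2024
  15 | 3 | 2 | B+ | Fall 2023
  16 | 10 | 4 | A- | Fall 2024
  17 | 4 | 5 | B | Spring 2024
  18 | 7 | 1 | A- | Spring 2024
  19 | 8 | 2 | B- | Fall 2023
SELECT name, year FROM students WHERE year > 1

Execution result:
name | year
Leo Smith | 4
Ivy Davis | 2
Henry Johnson | 4
Quinn Miller | 3
David Davis | 3
Eve Davis | 4
Ivy Brown | 2
Jack Smith | 2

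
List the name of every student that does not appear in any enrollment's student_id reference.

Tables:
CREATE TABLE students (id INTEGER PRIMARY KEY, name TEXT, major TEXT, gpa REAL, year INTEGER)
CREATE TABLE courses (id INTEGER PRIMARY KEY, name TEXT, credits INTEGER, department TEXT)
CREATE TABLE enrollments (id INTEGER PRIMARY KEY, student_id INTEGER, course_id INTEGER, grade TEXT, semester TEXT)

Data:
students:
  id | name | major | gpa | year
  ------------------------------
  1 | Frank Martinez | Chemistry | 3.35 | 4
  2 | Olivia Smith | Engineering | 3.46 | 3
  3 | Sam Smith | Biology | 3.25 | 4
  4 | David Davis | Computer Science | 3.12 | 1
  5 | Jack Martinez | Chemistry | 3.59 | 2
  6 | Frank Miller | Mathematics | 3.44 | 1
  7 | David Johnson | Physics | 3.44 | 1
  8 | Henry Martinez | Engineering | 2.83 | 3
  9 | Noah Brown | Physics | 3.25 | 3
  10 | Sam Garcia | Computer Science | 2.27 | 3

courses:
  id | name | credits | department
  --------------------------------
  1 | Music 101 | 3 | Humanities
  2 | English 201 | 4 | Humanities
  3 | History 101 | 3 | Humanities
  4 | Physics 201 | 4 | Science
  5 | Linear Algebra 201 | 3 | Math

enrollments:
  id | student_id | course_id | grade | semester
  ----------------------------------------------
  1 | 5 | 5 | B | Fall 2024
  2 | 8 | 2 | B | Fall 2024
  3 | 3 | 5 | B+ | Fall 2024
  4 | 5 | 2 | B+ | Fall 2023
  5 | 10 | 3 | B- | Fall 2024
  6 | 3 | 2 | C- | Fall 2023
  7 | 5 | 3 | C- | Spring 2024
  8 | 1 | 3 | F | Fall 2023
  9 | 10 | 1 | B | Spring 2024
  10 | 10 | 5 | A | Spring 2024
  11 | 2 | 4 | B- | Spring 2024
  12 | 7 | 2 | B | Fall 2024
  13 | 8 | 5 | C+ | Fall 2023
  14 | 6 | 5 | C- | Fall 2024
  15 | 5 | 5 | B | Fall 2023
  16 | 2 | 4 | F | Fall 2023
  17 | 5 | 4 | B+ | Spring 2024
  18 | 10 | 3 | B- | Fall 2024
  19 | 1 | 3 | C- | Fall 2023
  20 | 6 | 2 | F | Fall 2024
SELECT p.name FROM students p LEFT JOIN enrollments c ON c.student_id = p.id WHERE c.id IS NULL

Execution result:
name
David Davis
Noah Brown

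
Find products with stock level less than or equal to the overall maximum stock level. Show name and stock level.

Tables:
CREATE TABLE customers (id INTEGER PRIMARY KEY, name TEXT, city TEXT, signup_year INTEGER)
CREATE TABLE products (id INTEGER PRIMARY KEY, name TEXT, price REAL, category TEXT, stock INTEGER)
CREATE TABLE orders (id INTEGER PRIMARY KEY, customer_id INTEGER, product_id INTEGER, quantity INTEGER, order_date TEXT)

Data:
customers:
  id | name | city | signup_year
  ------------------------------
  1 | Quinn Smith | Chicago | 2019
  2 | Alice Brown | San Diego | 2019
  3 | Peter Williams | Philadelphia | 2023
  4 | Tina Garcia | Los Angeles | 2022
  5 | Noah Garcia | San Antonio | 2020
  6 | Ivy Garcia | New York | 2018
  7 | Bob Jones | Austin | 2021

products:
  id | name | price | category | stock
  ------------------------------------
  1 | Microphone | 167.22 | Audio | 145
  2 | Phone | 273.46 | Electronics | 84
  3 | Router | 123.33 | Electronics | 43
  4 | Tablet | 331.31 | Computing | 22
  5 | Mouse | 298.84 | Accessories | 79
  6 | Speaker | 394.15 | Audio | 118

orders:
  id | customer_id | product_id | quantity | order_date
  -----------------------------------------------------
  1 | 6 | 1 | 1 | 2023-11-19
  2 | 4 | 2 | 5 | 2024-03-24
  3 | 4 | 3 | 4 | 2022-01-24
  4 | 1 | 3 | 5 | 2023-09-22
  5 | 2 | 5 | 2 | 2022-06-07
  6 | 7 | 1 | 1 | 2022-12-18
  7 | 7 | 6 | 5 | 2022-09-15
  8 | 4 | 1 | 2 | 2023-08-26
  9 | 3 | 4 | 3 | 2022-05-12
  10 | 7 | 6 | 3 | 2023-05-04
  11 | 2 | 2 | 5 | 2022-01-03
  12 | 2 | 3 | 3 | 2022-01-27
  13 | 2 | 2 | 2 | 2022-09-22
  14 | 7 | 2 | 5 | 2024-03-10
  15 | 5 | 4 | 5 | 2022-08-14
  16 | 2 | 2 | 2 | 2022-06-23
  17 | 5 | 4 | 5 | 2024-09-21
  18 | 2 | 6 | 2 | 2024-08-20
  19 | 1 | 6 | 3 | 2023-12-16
SELECT name, stock FROM products WHERE stock <= (SELECT MAX(stock) FROM products)

Execution result:
name | stock
Microphone | 145
Phone | 84
Router | 43
Tablet | 22
Mouse | 79
Speaker | 118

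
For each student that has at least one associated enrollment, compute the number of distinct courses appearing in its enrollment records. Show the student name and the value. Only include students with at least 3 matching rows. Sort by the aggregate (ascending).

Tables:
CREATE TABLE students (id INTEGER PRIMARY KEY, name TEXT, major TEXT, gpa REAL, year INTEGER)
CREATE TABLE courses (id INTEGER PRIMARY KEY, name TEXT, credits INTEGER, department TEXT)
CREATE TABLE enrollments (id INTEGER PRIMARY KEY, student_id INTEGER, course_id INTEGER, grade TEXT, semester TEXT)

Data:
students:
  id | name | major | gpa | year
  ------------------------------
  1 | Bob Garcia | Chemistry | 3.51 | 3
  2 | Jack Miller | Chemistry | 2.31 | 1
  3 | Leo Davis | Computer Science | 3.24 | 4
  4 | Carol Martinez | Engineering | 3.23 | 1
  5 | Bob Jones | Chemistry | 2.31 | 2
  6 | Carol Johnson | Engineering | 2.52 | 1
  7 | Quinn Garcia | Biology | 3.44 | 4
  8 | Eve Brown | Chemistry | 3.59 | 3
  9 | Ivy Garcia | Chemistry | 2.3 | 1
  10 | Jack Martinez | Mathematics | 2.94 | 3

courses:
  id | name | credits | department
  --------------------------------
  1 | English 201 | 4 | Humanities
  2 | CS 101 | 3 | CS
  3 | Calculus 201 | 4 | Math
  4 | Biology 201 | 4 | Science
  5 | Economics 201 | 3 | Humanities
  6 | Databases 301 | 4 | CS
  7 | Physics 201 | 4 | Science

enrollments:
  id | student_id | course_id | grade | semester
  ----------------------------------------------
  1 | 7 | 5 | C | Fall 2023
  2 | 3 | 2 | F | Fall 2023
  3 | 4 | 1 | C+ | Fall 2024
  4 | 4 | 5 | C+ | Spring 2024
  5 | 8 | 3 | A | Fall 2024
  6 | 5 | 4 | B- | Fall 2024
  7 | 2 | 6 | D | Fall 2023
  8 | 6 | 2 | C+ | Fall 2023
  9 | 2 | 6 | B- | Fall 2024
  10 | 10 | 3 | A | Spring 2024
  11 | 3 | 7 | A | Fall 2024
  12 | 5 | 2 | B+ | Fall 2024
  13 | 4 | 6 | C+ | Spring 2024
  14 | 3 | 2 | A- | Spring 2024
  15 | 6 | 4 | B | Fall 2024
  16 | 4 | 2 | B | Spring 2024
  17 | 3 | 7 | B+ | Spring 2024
SELECT p.name, COUNT(DISTINCT c.course_id) AS distinct_course_count FROM enrollments c JOIN students p ON c.student_id = p.id GROUP BY p.id, p.name HAVING COUNT(*) >= 3 ORDER BY distinct_course_count ASC

Execution result:
name | distinct_course_count
Leo Davis | 2
Carol Martinez | 4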